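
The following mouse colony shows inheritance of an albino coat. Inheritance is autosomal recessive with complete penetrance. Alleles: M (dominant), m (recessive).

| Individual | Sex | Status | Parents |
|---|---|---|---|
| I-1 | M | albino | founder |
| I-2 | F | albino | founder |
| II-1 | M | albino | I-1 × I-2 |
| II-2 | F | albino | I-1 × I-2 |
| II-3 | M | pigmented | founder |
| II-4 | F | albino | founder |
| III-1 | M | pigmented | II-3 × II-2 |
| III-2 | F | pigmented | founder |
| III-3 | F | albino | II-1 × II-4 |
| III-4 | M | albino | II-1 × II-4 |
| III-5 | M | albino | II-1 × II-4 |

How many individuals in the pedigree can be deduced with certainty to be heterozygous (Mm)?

1

Obligate heterozygotes: III-1 is pigmented so carries M and received m from II-2 (mm), so III-1 is Mm.
Every other individual is either homozygous by phenotype or has at least one consistent homozygous assignment, so the count is 1.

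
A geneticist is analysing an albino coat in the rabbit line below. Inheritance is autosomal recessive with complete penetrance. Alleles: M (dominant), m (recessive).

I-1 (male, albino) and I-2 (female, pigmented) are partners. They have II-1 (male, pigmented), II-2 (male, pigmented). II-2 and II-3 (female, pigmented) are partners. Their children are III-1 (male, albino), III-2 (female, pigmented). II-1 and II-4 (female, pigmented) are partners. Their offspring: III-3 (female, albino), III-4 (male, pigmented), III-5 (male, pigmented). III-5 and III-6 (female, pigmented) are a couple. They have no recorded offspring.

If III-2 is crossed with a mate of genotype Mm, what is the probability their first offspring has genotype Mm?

II-2 is pigmented so carries M and received m from I-1 (mm), so II-2 is Mm.
II-3 is pigmented so carries M and passed m to III-1 (mm), so II-3 is Mm.
III-2 is a pigmented offspring of II-2 (Mm) × II-3 (Mm), whose cross gives 1/4 MM : 1/2 Mm : 1/4 mm; conditioning on being pigmented, III-2 is MM with probability 1/3, Mm with probability 2/3.
Summing over parental genotype combinations, P(offspring has genotype Mm) = 1/3·1/2 + 2/3·1/2 = 1/2.

1/2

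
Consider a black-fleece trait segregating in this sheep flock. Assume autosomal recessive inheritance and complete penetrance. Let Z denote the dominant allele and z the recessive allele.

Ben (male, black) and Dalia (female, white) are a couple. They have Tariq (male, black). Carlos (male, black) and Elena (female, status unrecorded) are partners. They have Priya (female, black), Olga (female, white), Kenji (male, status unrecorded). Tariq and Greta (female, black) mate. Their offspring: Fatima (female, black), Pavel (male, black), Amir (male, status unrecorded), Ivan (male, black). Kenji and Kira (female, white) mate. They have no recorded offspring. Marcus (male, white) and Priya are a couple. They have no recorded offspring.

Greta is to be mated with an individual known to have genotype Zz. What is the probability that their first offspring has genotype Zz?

Greta is black, so Greta is zz.
The cross gives 1/2 Zz : 1/2 zz, so P(offspring has genotype Zz) = 1/2.

1/2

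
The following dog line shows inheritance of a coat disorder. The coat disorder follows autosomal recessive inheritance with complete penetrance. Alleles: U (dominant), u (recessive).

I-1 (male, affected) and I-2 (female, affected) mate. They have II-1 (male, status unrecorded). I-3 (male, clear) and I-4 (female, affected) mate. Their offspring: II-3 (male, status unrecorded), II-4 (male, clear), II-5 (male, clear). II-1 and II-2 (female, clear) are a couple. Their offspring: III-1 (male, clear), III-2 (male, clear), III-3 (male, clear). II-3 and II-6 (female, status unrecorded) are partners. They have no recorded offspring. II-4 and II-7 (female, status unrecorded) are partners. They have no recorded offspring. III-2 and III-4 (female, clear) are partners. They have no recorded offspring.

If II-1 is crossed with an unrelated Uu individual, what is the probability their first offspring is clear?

1/2

II-1 received u from I-1 (uu) and received u from I-2 (uu), so II-1 is uu.
The cross gives 1/2 Uu : 1/2 uu, so P(offspring is clear) = 1/2.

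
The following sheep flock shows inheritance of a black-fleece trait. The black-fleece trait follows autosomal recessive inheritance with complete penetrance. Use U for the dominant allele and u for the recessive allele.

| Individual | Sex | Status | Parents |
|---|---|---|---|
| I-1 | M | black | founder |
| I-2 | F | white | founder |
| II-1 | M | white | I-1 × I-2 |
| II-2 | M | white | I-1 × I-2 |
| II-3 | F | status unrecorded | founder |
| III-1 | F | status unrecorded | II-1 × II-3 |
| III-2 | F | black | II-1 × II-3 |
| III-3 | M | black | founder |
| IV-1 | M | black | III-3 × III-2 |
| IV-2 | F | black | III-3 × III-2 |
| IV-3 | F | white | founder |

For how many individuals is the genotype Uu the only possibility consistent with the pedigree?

2

Obligate heterozygotes: II-1 is white so carries U and received u from I-1 (uu), so II-1 is Uu; II-2 is white so carries U and received u from I-1 (uu), so II-2 is Uu.
Every other individual is either homozygous by phenotype or has at least one consistent homozygous assignment, so the count is 2.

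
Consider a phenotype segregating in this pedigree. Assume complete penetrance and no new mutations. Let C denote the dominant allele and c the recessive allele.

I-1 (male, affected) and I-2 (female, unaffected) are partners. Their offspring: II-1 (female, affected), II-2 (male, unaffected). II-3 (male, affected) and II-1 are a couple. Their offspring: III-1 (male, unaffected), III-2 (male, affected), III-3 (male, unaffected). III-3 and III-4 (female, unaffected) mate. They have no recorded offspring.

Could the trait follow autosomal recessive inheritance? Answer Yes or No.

Under autosomal recessive, III-1 (unaffected, male) cannot arise from II-3 (affected) × II-1 (affected).

No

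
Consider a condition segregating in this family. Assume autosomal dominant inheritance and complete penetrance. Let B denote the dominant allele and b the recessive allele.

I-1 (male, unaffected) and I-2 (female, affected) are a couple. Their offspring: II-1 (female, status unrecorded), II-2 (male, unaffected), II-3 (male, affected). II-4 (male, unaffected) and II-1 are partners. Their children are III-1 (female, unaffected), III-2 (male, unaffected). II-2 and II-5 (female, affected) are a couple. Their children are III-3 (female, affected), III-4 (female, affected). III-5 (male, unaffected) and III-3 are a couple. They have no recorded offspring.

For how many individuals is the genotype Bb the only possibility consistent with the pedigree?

Obligate heterozygotes: I-2 is affected so carries B and passed b to II-2 (bb), so I-2 is Bb; II-3 is affected so carries B and received b from I-1 (bb), so II-3 is Bb; III-3 is affected so carries B and received b from II-2 (bb), so III-3 is Bb; III-4 is affected so carries B and received b from II-2 (bb), so III-4 is Bb.
Every other individual is either homozygous by phenotype or has at least one consistent homozygous assignment, so the count is 4.

4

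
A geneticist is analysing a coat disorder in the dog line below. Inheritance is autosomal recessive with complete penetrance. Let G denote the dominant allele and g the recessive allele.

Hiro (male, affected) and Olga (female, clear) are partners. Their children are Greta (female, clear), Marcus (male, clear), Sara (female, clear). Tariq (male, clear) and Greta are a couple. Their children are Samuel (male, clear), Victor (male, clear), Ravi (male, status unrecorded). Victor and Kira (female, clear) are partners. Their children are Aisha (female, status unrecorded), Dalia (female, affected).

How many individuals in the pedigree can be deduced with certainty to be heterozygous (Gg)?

Obligate heterozygotes: Greta is clear so carries G and received g from Hiro (gg), so Greta is Gg; Marcus is clear so carries G and received g from Hiro (gg), so Marcus is Gg; Sara is clear so carries G and received g from Hiro (gg), so Sara is Gg; Victor is clear so carries G and passed g to Dalia (gg), so Victor is Gg; Kira is clear so carries G and passed g to Dalia (gg), so Kira is Gg.
Every other individual is either homozygous by phenotype or has at least one consistent homozygous assignment, so the count is 5.

5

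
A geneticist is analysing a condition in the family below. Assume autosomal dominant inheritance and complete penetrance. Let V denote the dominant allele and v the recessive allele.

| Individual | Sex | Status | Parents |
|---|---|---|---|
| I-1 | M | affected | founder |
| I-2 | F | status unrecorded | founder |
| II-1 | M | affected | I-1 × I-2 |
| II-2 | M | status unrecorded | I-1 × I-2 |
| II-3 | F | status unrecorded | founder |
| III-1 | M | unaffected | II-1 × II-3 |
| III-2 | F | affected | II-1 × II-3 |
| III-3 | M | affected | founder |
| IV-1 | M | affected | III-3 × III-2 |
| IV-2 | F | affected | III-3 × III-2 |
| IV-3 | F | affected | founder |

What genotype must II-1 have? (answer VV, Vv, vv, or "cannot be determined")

Vv

From phenotype alone, II-1 is VV or Vv.
II-1 is affected so carries V and passed v to III-1 (vv), so II-1 is Vv.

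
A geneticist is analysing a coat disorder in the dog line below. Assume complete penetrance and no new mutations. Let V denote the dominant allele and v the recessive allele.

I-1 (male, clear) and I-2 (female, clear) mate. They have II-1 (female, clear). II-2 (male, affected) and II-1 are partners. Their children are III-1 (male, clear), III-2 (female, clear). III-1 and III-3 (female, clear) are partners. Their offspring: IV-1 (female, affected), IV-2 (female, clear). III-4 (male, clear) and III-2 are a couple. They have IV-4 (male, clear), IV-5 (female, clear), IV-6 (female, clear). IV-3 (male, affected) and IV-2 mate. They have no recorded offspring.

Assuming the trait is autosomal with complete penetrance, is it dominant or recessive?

recessive

III-1 and III-3 are both clear yet have an affected child IV-1. Under dominance, an affected child requires at least one affected parent, so the trait cannot be dominant.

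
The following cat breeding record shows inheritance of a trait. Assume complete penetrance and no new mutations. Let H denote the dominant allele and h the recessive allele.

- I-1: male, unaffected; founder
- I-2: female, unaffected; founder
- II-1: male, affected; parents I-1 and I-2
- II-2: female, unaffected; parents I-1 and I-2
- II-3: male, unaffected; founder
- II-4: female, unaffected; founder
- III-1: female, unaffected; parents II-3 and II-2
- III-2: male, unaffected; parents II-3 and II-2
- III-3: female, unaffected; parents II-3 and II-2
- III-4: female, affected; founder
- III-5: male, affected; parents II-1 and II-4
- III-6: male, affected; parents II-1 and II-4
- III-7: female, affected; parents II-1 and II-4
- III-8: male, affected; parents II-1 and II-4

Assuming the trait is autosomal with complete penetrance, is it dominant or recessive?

recessive

I-1 and I-2 are both unaffected yet have an affected child II-1. Under dominance, an affected child requires at least one affected parent, so the trait cannot be dominant.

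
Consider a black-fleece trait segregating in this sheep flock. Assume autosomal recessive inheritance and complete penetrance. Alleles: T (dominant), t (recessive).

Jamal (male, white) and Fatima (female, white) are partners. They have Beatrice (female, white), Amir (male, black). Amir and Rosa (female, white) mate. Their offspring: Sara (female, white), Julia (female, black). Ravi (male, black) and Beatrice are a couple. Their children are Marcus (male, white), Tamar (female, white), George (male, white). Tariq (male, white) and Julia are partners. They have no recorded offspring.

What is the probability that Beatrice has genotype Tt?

1/5

Jamal is white so carries T and passed t to Amir (tt), so Jamal is Tt.
Fatima is white so carries T and passed t to Amir (tt), so Fatima is Tt.
Their cross gives offspring ratios 1/4 TT : 1/2 Tt : 1/4 tt. Conditioning on Beatrice being white, P(Tt) = 1/2 / 3/4 = 2/3 before taking Beatrice's own offspring into account.
Ravi is black, so Ravi is tt.
Now use Beatrice's offspring. Probability of each recorded status — white son Marcus: 1/2 if Beatrice is Tt, 1 if TT; white daughter Tamar: 1/2 if Beatrice is Tt, 1 if TT; white son George: 1/2 if Beatrice is Tt, 1 if TT.
Bayes: P(Tt) = 2/3·1/8 / (2/3·1/8 + 1/3·1) = 1/5.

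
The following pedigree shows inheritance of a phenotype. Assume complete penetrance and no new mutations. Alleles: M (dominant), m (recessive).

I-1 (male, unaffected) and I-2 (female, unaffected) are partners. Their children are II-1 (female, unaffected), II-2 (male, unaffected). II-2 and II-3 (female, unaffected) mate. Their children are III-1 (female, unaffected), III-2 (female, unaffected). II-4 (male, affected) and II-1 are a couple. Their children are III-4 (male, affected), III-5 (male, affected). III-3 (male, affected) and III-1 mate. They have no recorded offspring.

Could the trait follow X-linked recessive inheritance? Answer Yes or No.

A consistent assignment under X-linked recessive exists: I-1 X^M Y, I-2 X^M X^m, II-1 X^M X^m, II-2 X^M Y, II-3 X^M X^M, II-4 X^m Y, III-1 X^M X^M, III-2 X^M X^M, III-3 X^m Y, III-4 X^m Y, III-5 X^m Y.
In this assignment every recorded phenotype matches its genotype and every non-founder's genotype is obtainable from its parents' genotypes, so the pedigree is consistent.

Yes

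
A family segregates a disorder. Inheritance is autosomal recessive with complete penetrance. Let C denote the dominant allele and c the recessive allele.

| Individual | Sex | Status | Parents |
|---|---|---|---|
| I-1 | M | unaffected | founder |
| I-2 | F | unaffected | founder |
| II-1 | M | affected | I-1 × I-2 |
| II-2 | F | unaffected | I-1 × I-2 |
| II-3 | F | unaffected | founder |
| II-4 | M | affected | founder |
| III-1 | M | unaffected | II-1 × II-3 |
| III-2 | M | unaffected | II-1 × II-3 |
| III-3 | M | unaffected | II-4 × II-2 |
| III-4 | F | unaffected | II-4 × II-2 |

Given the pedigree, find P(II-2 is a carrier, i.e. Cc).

I-1 is unaffected so carries C and passed c to II-1 (cc), so I-1 is Cc.
I-2 is unaffected so carries C and passed c to II-1 (cc), so I-2 is Cc.
Their cross gives offspring ratios 1/4 CC : 1/2 Cc : 1/4 cc. Conditioning on II-2 being unaffected, P(Cc) = 1/2 / 3/4 = 2/3 before taking II-2's own offspring into account.
II-4 is affected, so II-4 is cc.
Now use II-2's offspring. Probability of each recorded status — unaffected son III-3: 1/2 if II-2 is Cc, 1 if CC; unaffected daughter III-4: 1/2 if II-2 is Cc, 1 if CC.
Bayes: P(Cc) = 2/3·1/4 / (2/3·1/4 + 1/3·1) = 1/3.

1/3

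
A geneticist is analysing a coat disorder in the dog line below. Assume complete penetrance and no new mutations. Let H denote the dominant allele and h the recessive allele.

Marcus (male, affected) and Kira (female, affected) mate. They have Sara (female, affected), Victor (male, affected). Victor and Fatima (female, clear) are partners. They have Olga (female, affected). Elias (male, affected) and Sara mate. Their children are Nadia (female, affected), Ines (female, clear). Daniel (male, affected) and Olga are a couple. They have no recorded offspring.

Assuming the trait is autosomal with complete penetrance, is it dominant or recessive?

dominant

Elias and Sara are both affected yet have a clear child Ines. Under a recessive model two affected parents are homozygous and every child would be affected, so the trait cannot be recessive.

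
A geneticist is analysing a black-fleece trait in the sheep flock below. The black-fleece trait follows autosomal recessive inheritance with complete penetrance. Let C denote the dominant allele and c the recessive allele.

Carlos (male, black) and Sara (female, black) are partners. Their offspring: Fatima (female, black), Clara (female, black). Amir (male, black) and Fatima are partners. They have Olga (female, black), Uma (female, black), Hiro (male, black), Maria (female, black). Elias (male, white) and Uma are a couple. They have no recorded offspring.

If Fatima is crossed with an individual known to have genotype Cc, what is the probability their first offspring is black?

1/2

Fatima is black, so Fatima is cc.
The cross gives 1/2 Cc : 1/2 cc, so P(offspring is black) = 1/2.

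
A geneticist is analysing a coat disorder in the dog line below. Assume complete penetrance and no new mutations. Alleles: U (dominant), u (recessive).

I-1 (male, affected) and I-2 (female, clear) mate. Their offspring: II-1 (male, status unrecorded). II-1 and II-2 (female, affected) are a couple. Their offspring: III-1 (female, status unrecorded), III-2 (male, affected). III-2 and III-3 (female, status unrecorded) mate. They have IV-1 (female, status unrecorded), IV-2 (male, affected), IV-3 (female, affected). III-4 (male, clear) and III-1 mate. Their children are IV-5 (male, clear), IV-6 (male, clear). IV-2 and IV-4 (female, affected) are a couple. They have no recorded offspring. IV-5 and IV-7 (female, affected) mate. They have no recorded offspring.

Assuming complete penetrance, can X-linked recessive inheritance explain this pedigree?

Yes

A consistent assignment under X-linked recessive exists: I-1 X^u Y, I-2 X^U X^U, II-1 X^U Y, II-2 X^u X^u, III-1 X^U X^u, III-2 X^u Y, III-3 X^U X^u, III-4 X^U Y, IV-1 X^U X^u, IV-2 X^u Y, IV-3 X^u X^u, IV-4 X^u X^u, IV-5 X^U Y, IV-6 X^U Y, IV-7 X^u X^u.
In this assignment every recorded phenotype matches its genotype and every non-founder's genotype is obtainable from its parents' genotypes, so the pedigree is consistent.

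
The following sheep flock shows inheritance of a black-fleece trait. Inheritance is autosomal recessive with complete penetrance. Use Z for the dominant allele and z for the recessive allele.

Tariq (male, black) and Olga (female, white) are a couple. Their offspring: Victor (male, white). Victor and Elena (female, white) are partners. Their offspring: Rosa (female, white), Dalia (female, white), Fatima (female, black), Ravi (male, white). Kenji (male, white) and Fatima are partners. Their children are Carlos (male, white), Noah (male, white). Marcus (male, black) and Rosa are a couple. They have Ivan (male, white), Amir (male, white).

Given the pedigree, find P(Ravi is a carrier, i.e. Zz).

Victor is white so carries Z and received z from Tariq (zz), so Victor is Zz.
Elena is white so carries Z and passed z to Fatima (zz), so Elena is Zz.
Their cross gives offspring ratios 1/4 ZZ : 1/2 Zz : 1/4 zz. Conditioning on Ravi being white, P(Zz) = 1/2 / 3/4 = 2/3.

2/3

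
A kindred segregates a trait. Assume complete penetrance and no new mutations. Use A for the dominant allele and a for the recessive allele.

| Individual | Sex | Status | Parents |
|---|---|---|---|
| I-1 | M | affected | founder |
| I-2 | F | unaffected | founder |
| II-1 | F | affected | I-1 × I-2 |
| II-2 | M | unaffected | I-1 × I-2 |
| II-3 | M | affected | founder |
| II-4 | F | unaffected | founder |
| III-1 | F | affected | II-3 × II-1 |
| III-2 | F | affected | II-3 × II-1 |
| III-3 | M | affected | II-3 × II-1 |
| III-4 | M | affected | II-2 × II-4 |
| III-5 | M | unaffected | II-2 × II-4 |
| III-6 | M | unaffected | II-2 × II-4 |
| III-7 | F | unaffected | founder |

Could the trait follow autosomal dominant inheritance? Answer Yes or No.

No

Under autosomal dominant, III-4 (affected, male) cannot arise from II-2 (unaffected) × II-4 (unaffected).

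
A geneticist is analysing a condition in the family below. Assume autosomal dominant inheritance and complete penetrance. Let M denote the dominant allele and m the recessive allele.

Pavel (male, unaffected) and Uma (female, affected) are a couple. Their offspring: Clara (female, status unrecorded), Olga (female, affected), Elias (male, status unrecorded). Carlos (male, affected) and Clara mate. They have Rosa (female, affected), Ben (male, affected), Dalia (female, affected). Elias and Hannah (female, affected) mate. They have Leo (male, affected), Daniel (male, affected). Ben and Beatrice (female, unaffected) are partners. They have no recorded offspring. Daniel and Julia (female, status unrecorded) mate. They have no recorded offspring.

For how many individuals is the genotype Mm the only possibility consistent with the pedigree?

1

Obligate heterozygotes: Olga is affected so carries M and received m from Pavel (mm), so Olga is Mm.
Every other individual is either homozygous by phenotype or has at least one consistent homozygous assignment, so the count is 1.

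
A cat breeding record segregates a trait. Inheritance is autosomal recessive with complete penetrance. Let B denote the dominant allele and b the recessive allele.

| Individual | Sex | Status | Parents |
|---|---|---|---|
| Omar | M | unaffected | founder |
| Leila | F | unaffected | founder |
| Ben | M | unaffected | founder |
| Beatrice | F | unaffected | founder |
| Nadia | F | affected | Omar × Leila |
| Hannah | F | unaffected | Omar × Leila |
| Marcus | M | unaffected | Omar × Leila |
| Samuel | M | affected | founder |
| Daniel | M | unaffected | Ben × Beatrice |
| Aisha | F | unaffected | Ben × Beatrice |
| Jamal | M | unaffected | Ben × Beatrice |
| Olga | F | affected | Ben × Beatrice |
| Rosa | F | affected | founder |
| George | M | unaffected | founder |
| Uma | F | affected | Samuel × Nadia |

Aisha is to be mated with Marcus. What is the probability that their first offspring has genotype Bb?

4/9

Ben is unaffected so carries B and passed b to Olga (bb), so Ben is Bb.
Beatrice is unaffected so carries B and passed b to Olga (bb), so Beatrice is Bb.
Aisha is an unaffected offspring of Ben (Bb) × Beatrice (Bb), whose cross gives 1/4 BB : 1/2 Bb : 1/4 bb; conditioning on being unaffected, Aisha is BB with probability 1/3, Bb with probability 2/3.
Omar is unaffected so carries B and passed b to Nadia (bb), so Omar is Bb.
Leila is unaffected so carries B and passed b to Nadia (bb), so Leila is Bb.
Marcus is an unaffected offspring of Omar (Bb) × Leila (Bb), whose cross gives 1/4 BB : 1/2 Bb : 1/4 bb; conditioning on being unaffected, Marcus is BB with probability 1/3, Bb with probability 2/3.
Summing over parental genotype combinations, P(offspring has genotype Bb) = 2/9·1/2 + 2/9·1/2 + 4/9·1/2 = 4/9.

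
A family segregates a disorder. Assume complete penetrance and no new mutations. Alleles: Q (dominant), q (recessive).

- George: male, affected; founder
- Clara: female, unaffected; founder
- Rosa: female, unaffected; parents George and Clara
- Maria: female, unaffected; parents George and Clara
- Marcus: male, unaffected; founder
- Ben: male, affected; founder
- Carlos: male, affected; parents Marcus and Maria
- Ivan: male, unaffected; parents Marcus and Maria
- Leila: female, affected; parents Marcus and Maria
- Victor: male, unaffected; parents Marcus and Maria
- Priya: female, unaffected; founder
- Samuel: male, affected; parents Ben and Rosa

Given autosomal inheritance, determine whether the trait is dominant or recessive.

recessive

Marcus and Maria are both unaffected yet have an affected child Carlos. Under dominance, an affected child requires at least one affected parent, so the trait cannot be dominant.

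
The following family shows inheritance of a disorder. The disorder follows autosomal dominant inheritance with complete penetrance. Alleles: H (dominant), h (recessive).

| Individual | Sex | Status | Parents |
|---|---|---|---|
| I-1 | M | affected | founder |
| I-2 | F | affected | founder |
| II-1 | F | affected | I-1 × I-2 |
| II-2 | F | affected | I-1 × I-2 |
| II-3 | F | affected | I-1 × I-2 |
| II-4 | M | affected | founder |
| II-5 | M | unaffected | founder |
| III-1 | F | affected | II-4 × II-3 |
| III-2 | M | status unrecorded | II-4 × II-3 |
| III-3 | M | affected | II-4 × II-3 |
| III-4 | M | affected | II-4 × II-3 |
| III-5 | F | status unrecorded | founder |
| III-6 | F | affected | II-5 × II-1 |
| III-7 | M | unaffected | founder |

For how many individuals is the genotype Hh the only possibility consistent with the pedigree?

Obligate heterozygotes: III-6 is affected so carries H and received h from II-5 (hh), so III-6 is Hh.
Every other individual is either homozygous by phenotype or has at least one consistent homozygous assignment, so the count is 1.

1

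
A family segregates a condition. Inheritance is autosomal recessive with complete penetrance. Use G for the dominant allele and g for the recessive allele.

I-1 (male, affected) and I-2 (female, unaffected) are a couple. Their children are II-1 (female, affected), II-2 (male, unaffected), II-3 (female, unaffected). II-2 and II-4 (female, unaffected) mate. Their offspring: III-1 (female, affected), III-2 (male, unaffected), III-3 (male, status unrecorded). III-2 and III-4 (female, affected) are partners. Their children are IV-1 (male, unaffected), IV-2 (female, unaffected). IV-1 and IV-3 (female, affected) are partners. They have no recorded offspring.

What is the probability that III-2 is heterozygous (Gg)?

II-2 is unaffected so carries G and received g from I-1 (gg), so II-2 is Gg.
II-4 is unaffected so carries G and passed g to III-1 (gg), so II-4 is Gg.
Their cross gives offspring ratios 1/4 GG : 1/2 Gg : 1/4 gg. Conditioning on III-2 being unaffected, P(Gg) = 1/2 / 3/4 = 2/3 before taking III-2's own offspring into account.
III-4 is affected, so III-4 is gg.
Now use III-2's offspring. Probability of each recorded status — unaffected son IV-1: 1/2 if III-2 is Gg, 1 if GG; unaffected daughter IV-2: 1/2 if III-2 is Gg, 1 if GG.
Bayes: P(Gg) = 2/3·1/4 / (2/3·1/4 + 1/3·1) = 1/3.

1/3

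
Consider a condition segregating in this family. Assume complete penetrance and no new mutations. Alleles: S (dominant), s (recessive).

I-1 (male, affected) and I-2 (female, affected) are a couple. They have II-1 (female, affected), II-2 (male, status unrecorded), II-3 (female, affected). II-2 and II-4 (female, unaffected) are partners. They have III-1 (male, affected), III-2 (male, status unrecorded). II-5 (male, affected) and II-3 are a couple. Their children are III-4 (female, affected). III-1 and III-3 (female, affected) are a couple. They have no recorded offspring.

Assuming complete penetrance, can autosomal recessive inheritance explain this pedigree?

Yes

A consistent assignment under autosomal recessive exists: I-1 ss, I-2 ss, II-1 ss, II-2 ss, II-3 ss, II-4 Ss, II-5 ss, III-1 ss, III-2 Ss, III-3 ss, III-4 ss.
In this assignment every recorded phenotype matches its genotype and every non-founder's genotype is obtainable from its parents' genotypes, so the pedigree is consistent.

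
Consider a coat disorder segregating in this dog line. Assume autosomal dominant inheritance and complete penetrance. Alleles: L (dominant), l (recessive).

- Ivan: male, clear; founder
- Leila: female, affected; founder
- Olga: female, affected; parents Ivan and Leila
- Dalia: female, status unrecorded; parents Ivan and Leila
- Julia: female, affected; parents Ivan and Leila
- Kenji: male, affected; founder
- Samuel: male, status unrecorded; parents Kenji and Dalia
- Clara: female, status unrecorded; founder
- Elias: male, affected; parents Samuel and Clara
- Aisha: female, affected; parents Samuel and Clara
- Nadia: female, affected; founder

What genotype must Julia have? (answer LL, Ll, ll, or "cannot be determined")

From phenotype alone, Julia is LL or Ll.
Julia is affected so carries L and received l from Ivan (ll), so Julia is Ll.

Ll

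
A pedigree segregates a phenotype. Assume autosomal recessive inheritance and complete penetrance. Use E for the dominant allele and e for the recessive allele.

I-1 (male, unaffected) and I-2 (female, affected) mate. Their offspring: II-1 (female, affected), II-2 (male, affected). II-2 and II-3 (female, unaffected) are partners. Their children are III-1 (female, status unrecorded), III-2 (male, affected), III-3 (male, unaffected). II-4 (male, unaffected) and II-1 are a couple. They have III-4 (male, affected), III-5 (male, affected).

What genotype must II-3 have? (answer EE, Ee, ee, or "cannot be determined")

Ee

From phenotype alone, II-3 is EE or Ee.
II-3 is unaffected so carries E and passed e to III-2 (ee), so II-3 is Ee.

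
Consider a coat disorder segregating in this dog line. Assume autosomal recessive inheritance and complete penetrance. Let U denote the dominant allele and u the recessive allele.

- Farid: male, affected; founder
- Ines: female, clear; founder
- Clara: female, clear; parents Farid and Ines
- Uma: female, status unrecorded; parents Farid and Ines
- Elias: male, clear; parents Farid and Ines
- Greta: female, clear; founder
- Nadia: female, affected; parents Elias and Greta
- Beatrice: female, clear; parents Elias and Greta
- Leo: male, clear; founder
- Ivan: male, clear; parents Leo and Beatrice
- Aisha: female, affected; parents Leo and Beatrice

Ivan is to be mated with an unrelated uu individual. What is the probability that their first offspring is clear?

Leo is clear so carries U and passed u to Aisha (uu), so Leo is Uu.
Beatrice is clear so carries U and passed u to Aisha (uu), so Beatrice is Uu.
Ivan is a clear offspring of Leo (Uu) × Beatrice (Uu), whose cross gives 1/4 UU : 1/2 Uu : 1/4 uu; conditioning on being clear, Ivan is UU with probability 1/3, Uu with probability 2/3.
Summing over parental genotype combinations, P(offspring is clear) = 1/3·1 + 2/3·1/2 = 2/3.

2/3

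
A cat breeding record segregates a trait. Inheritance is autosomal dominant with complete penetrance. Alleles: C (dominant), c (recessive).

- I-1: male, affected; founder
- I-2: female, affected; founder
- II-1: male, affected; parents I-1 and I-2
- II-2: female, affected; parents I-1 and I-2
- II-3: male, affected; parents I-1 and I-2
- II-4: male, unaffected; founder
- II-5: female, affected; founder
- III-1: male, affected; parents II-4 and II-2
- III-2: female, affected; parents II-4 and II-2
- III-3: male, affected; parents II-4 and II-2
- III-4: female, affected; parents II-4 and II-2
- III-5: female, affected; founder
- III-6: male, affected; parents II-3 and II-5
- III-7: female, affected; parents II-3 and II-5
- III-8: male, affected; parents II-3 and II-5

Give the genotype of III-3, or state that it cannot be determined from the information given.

From phenotype alone, III-3 is CC or Cc.
III-3 is affected so carries C and received c from II-4 (cc), so III-3 is Cc.

Cc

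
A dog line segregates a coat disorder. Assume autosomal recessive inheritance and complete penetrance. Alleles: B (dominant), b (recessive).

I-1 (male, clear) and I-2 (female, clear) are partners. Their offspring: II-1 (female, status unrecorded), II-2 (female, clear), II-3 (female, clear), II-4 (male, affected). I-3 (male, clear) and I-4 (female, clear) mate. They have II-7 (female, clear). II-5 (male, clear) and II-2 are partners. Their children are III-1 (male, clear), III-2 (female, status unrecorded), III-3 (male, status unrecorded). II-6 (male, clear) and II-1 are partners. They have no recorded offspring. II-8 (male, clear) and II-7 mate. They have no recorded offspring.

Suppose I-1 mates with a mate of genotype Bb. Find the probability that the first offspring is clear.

I-1 is clear so carries B and passed b to II-4 (bb), so I-1 is Bb.
The cross gives 1/4 BB : 1/2 Bb : 1/4 bb, so P(offspring is clear) = 3/4.

3/4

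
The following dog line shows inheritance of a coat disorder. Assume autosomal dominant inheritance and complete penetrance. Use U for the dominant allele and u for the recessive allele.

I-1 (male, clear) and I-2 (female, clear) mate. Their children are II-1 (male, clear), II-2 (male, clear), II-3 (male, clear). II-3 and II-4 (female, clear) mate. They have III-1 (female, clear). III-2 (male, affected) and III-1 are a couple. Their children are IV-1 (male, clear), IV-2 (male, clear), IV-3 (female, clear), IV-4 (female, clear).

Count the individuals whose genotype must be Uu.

Obligate heterozygotes: III-2 is affected so carries U and passed u to IV-1 (uu), so III-2 is Uu.
Every other individual is either homozygous by phenotype or has at least one consistent homozygous assignment, so the count is 1.

1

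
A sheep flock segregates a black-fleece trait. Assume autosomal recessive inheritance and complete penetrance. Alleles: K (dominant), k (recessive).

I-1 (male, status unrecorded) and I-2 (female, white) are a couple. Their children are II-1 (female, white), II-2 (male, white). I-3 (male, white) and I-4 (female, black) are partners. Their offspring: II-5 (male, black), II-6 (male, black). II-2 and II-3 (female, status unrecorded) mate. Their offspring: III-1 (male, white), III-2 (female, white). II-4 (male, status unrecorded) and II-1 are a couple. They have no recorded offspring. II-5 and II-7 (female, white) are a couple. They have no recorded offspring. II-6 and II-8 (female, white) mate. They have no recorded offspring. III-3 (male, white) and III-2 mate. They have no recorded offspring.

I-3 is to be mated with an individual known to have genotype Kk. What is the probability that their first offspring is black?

1/4

I-3 is white so carries K and passed k to II-5 (kk), so I-3 is Kk.
The cross gives 1/4 KK : 1/2 Kk : 1/4 kk, so P(offspring is black) = 1/4.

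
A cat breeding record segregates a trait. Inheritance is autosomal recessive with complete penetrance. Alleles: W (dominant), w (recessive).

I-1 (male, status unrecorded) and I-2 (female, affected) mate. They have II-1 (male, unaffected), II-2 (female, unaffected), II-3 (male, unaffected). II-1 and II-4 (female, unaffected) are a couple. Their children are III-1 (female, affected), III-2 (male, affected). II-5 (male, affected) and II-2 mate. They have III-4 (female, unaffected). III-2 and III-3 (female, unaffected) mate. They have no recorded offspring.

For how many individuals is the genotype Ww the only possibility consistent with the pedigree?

Obligate heterozygotes: II-1 is unaffected so carries W and received w from I-2 (ww), so II-1 is Ww; II-2 is unaffected so carries W and received w from I-2 (ww), so II-2 is Ww; II-3 is unaffected so carries W and received w from I-2 (ww), so II-3 is Ww; II-4 is unaffected so carries W and passed w to III-1 (ww), so II-4 is Ww; III-4 is unaffected so carries W and received w from II-5 (ww), so III-4 is Ww.
Every other individual is either homozygous by phenotype or has at least one consistent homozygous assignment, so the count is 5.

5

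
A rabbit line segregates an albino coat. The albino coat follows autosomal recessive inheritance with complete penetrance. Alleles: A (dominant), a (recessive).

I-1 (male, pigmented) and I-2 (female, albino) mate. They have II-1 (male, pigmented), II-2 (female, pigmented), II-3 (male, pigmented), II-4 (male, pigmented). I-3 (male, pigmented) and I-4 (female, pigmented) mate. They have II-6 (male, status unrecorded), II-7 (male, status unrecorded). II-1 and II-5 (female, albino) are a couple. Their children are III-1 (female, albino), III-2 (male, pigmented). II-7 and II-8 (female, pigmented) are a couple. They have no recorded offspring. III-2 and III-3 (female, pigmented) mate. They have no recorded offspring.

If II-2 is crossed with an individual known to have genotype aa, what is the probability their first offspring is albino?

1/2

II-2 is pigmented so carries A and received a from I-2 (aa), so II-2 is Aa.
The cross gives 1/2 Aa : 1/2 aa, so P(offspring is albino) = 1/2.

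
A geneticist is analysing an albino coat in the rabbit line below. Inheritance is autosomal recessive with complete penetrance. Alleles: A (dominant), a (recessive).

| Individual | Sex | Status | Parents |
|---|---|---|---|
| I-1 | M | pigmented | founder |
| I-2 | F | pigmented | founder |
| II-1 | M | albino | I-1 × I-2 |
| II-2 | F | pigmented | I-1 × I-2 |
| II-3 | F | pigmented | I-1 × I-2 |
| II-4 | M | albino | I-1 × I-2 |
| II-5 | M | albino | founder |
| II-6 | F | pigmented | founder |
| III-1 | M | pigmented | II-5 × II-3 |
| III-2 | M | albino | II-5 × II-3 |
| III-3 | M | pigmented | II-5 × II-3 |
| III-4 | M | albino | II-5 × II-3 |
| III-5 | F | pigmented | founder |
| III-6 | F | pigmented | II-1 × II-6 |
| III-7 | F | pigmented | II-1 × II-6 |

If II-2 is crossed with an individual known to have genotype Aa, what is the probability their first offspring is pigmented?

5/6

I-1 is pigmented so carries A and passed a to II-1 (aa), so I-1 is Aa.
I-2 is pigmented so carries A and passed a to II-1 (aa), so I-2 is Aa.
II-2 is a pigmented offspring of I-1 (Aa) × I-2 (Aa), whose cross gives 1/4 AA : 1/2 Aa : 1/4 aa; conditioning on being pigmented, II-2 is AA with probability 1/3, Aa with probability 2/3.
Summing over parental genotype combinations, P(offspring is pigmented) = 1/3·1 + 2/3·3/4 = 5/6.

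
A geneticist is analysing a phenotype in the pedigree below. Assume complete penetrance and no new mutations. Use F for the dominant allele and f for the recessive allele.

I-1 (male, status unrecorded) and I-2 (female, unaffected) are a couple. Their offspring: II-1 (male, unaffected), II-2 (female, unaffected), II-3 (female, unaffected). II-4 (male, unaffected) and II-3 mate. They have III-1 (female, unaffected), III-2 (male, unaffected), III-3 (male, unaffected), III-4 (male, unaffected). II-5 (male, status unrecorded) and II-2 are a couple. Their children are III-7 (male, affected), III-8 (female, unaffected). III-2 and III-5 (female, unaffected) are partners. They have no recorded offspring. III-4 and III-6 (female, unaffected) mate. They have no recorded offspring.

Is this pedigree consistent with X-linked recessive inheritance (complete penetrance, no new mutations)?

Yes

A consistent assignment under X-linked recessive exists: I-1 X^F Y, I-2 X^F X^f, II-1 X^F Y, II-2 X^F X^f, II-3 X^F X^F, II-4 X^F Y, II-5 X^F Y, III-1 X^F X^F, III-2 X^F Y, III-3 X^F Y, III-4 X^F Y, III-5 X^F X^F, III-6 X^F X^F, III-7 X^f Y, III-8 X^F X^F.
In this assignment every recorded phenotype matches its genotype and every non-founder's genotype is obtainable from its parents' genotypes, so the pedigree is consistent.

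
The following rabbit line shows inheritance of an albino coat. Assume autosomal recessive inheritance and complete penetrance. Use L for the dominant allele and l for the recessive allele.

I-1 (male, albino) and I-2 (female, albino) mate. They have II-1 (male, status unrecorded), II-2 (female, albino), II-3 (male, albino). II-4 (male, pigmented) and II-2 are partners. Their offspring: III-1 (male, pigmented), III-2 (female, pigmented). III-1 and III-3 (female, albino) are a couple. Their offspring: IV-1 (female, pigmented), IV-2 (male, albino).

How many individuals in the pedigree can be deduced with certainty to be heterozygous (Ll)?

3

Obligate heterozygotes: III-1 is pigmented so carries L and received l from II-2 (ll), so III-1 is Ll; III-2 is pigmented so carries L and received l from II-2 (ll), so III-2 is Ll; IV-1 is pigmented so carries L and received l from III-3 (ll), so IV-1 is Ll.
Every other individual is either homozygous by phenotype or has at least one consistent homozygous assignment, so the count is 3.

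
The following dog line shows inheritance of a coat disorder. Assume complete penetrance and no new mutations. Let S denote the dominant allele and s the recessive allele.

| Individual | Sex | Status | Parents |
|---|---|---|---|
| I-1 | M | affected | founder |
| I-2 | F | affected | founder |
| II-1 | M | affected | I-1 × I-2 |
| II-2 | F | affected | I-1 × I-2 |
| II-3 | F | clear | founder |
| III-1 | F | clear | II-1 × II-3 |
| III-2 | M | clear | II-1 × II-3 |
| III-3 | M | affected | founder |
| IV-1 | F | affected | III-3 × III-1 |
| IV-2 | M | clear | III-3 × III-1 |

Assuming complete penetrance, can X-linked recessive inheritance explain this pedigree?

Yes

A consistent assignment under X-linked recessive exists: I-1 X^s Y, I-2 X^s X^s, II-1 X^s Y, II-2 X^s X^s, II-3 X^S X^S, III-1 X^S X^s, III-2 X^S Y, III-3 X^s Y, IV-1 X^s X^s, IV-2 X^S Y.
In this assignment every recorded phenotype matches its genotype and every non-founder's genotype is obtainable from its parents' genotypes, so the pedigree is consistent.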